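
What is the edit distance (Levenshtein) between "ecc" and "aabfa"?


Computing edit distance: "ecc" -> "aabfa"
DP table:
           a    a    b    f    a
      0    1    2    3    4    5
  e   1    1    2    3    4    5
  c   2    2    2    3    4    5
  c   3    3    3    3    4    5
Edit distance = dp[3][5] = 5

5


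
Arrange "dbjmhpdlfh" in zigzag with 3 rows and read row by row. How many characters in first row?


Zigzag "dbjmhpdlfh" into 3 rows:
Placing characters:
  'd' => row 0
  'b' => row 1
  'j' => row 2
  'm' => row 1
  'h' => row 0
  'p' => row 1
  'd' => row 2
  'l' => row 1
  'f' => row 0
  'h' => row 1
Rows:
  Row 0: "dhf"
  Row 1: "bmplh"
  Row 2: "jd"
First row length: 3

3


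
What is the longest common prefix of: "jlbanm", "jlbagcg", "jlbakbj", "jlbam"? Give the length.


Words: jlbanm, jlbagcg, jlbakbj, jlbam
  Position 0: all 'j' => match
  Position 1: all 'l' => match
  Position 2: all 'b' => match
  Position 3: all 'a' => match
  Position 4: ('n', 'g', 'k', 'm') => mismatch, stop
LCP = "jlba" (length 4)

4


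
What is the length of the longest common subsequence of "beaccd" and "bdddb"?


LCS of "beaccd" and "bdddb"
DP table:
           b    d    d    d    b
      0    0    0    0    0    0
  b   0    1    1    1    1    1
  e   0    1    1    1    1    1
  a   0    1    1    1    1    1
  c   0    1    1    1    1    1
  c   0    1    1    1    1    1
  d   0    1    2    2    2    2
LCS length = dp[6][5] = 2

2


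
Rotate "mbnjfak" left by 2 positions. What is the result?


Input: "mbnjfak", rotate left by 2
First 2 characters: "mb"
Remaining characters: "njfak"
Concatenate remaining + first: "njfak" + "mb" = "njfakmb"

njfakmb


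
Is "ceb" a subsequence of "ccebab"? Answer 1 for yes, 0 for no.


Check if "ceb" is a subsequence of "ccebab"
Greedy scan:
  Position 0 ('c'): matches sub[0] = 'c'
  Position 1 ('c'): no match needed
  Position 2 ('e'): matches sub[1] = 'e'
  Position 3 ('b'): matches sub[2] = 'b'
  Position 4 ('a'): no match needed
  Position 5 ('b'): no match needed
All 3 characters matched => is a subsequence

1


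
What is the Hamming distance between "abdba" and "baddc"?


Comparing "abdba" and "baddc" position by position:
  Position 0: 'a' vs 'b' => differ
  Position 1: 'b' vs 'a' => differ
  Position 2: 'd' vs 'd' => same
  Position 3: 'b' vs 'd' => differ
  Position 4: 'a' vs 'c' => differ
Total differences (Hamming distance): 4

4


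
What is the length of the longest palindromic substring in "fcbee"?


Input: "fcbee"
Checking substrings for palindromes:
  [3:5] "ee" (len 2) => palindrome
Longest palindromic substring: "ee" with length 2

2


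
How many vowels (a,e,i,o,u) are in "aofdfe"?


Input: aofdfe
Checking each character:
  'a' at position 0: vowel (running total: 1)
  'o' at position 1: vowel (running total: 2)
  'f' at position 2: consonant
  'd' at position 3: consonant
  'f' at position 4: consonant
  'e' at position 5: vowel (running total: 3)
Total vowels: 3

3


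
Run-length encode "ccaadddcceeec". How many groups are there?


Input: ccaadddcceeec
Scanning for consecutive runs:
  Group 1: 'c' x 2 (positions 0-1)
  Group 2: 'a' x 2 (positions 2-3)
  Group 3: 'd' x 3 (positions 4-6)
  Group 4: 'c' x 2 (positions 7-8)
  Group 5: 'e' x 3 (positions 9-11)
  Group 6: 'c' x 1 (positions 12-12)
Total groups: 6

6


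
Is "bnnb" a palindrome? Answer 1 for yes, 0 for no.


Input: bnnb
Reversed: bnnb
  Compare pos 0 ('b') with pos 3 ('b'): match
  Compare pos 1 ('n') with pos 2 ('n'): match
Result: palindrome

1


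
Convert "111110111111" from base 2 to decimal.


Input: "111110111111" in base 2
Positional expansion:
  Digit '1' (value 1) x 2^11 = 2048
  Digit '1' (value 1) x 2^10 = 1024
  Digit '1' (value 1) x 2^9 = 512
  Digit '1' (value 1) x 2^8 = 256
  Digit '1' (value 1) x 2^7 = 128
  Digit '0' (value 0) x 2^6 = 0
  Digit '1' (value 1) x 2^5 = 32
  Digit '1' (value 1) x 2^4 = 16
  Digit '1' (value 1) x 2^3 = 8
  Digit '1' (value 1) x 2^2 = 4
  Digit '1' (value 1) x 2^1 = 2
  Digit '1' (value 1) x 2^0 = 1
Sum = 4031

4031


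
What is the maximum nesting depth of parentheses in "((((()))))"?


Input: "((((()))))"
Tracking depth:
  Position 0 '(': depth becomes 1
  Position 1 '(': depth becomes 2
  Position 2 '(': depth becomes 3
  Position 3 '(': depth becomes 4
  Position 4 '(': depth becomes 5
  Position 5 ')': depth becomes 4
  Position 6 ')': depth becomes 3
  Position 7 ')': depth becomes 2
  Position 8 ')': depth becomes 1
  Position 9 ')': depth becomes 0
Maximum depth reached: 5

5


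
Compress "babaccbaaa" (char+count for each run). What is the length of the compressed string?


Input: babaccbaaa
Runs:
  'b' x 1 => "b1"
  'a' x 1 => "a1"
  'b' x 1 => "b1"
  'a' x 1 => "a1"
  'c' x 2 => "c2"
  'b' x 1 => "b1"
  'a' x 3 => "a3"
Compressed: "b1a1b1a1c2b1a3"
Compressed length: 14

14


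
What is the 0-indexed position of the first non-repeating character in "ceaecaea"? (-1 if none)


Input: ceaecaea
Character frequencies:
  'a': 3
  'c': 2
  'e': 3
Scanning left to right for freq == 1:
  Position 0 ('c'): freq=2, skip
  Position 1 ('e'): freq=3, skip
  Position 2 ('a'): freq=3, skip
  Position 3 ('e'): freq=3, skip
  Position 4 ('c'): freq=2, skip
  Position 5 ('a'): freq=3, skip
  Position 6 ('e'): freq=3, skip
  Position 7 ('a'): freq=3, skip
  No unique character found => answer = -1

-1


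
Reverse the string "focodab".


Input: focodab
Reading characters right to left:
  Position 6: 'b'
  Position 5: 'a'
  Position 4: 'd'
  Position 3: 'o'
  Position 2: 'c'
  Position 1: 'o'
  Position 0: 'f'
Reversed: badocof

badocof


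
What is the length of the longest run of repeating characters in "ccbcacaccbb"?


Input: "ccbcacaccbb"
Scanning for longest run:
  Position 1 ('c'): continues run of 'c', length=2
  Position 2 ('b'): new char, reset run to 1
  Position 3 ('c'): new char, reset run to 1
  Position 4 ('a'): new char, reset run to 1
  Position 5 ('c'): new char, reset run to 1
  Position 6 ('a'): new char, reset run to 1
  Position 7 ('c'): new char, reset run to 1
  Position 8 ('c'): continues run of 'c', length=2
  Position 9 ('b'): new char, reset run to 1
  Position 10 ('b'): continues run of 'b', length=2
Longest run: 'c' with length 2

2


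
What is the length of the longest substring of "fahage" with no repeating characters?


Input: "fahage"
Sliding window (track last position of each char):
  Position 0 ('f'): window [0,0] length 1 -- new best
  Position 1 ('a'): window [0,1] length 2 -- new best
  Position 2 ('h'): window [0,2] length 3 -- new best
  Position 3 ('a'): repeat (last at 1), move window start to 2
  Position 3 ('a'): window [2,3] length 2
  Position 4 ('g'): window [2,4] length 3
  Position 5 ('e'): window [2,5] length 4 -- new best
Longest substring with no repeats: "hage" with length 4

4


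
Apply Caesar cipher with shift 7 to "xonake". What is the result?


Caesar cipher: shift "xonake" by 7
  'x' (pos 23) + 7 = pos 4 = 'e'
  'o' (pos 14) + 7 = pos 21 = 'v'
  'n' (pos 13) + 7 = pos 20 = 'u'
  'a' (pos 0) + 7 = pos 7 = 'h'
  'k' (pos 10) + 7 = pos 17 = 'r'
  'e' (pos 4) + 7 = pos 11 = 'l'
Result: evuhrl

evuhrl


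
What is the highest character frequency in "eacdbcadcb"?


Input: eacdbcadcb
Character counts:
  'a': 2
  'b': 2
  'c': 3
  'd': 2
  'e': 1
Maximum frequency: 3

3


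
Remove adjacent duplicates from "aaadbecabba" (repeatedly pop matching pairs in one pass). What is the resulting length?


Input: aaadbecabba
Stack-based adjacent duplicate removal:
  Read 'a': push. Stack: a
  Read 'a': matches stack top 'a' => pop. Stack: (empty)
  Read 'a': push. Stack: a
  Read 'd': push. Stack: ad
  Read 'b': push. Stack: adb
  Read 'e': push. Stack: adbe
  Read 'c': push. Stack: adbec
  Read 'a': push. Stack: adbeca
  Read 'b': push. Stack: adbecab
  Read 'b': matches stack top 'b' => pop. Stack: adbeca
  Read 'a': matches stack top 'a' => pop. Stack: adbec
Final stack: "adbec" (length 5)

5


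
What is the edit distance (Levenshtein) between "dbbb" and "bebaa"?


Computing edit distance: "dbbb" -> "bebaa"
DP table:
           b    e    b    a    a
      0    1    2    3    4    5
  d   1    1    2    3    4    5
  b   2    1    2    2    3    4
  b   3    2    2    2    3    4
  b   4    3    3    2    3    4
Edit distance = dp[4][5] = 4

4


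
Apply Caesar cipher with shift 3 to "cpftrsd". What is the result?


Caesar cipher: shift "cpftrsd" by 3
  'c' (pos 2) + 3 = pos 5 = 'f'
  'p' (pos 15) + 3 = pos 18 = 's'
  'f' (pos 5) + 3 = pos 8 = 'i'
  't' (pos 19) + 3 = pos 22 = 'w'
  'r' (pos 17) + 3 = pos 20 = 'u'
  's' (pos 18) + 3 = pos 21 = 'v'
  'd' (pos 3) + 3 = pos 6 = 'g'
Result: fsiwuvg

fsiwuvg


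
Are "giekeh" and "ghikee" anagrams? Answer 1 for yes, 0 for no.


Strings: "giekeh", "ghikee"
Sorted first:  eeghik
Sorted second: eeghik
Sorted forms match => anagrams

1


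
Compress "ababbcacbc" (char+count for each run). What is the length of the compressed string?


Input: ababbcacbc
Runs:
  'a' x 1 => "a1"
  'b' x 1 => "b1"
  'a' x 1 => "a1"
  'b' x 2 => "b2"
  'c' x 1 => "c1"
  'a' x 1 => "a1"
  'c' x 1 => "c1"
  'b' x 1 => "b1"
  'c' x 1 => "c1"
Compressed: "a1b1a1b2c1a1c1b1c1"
Compressed length: 18

18


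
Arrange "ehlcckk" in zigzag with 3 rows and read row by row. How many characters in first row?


Zigzag "ehlcckk" into 3 rows:
Placing characters:
  'e' => row 0
  'h' => row 1
  'l' => row 2
  'c' => row 1
  'c' => row 0
  'k' => row 1
  'k' => row 2
Rows:
  Row 0: "ec"
  Row 1: "hck"
  Row 2: "lk"
First row length: 2

2


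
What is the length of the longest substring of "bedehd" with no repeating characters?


Input: "bedehd"
Sliding window (track last position of each char):
  Position 0 ('b'): window [0,0] length 1 -- new best
  Position 1 ('e'): window [0,1] length 2 -- new best
  Position 2 ('d'): window [0,2] length 3 -- new best
  Position 3 ('e'): repeat (last at 1), move window start to 2
  Position 3 ('e'): window [2,3] length 2
  Position 4 ('h'): window [2,4] length 3
  Position 5 ('d'): repeat (last at 2), move window start to 3
  Position 5 ('d'): window [3,5] length 3
Longest substring with no repeats: "bed" with length 3

3


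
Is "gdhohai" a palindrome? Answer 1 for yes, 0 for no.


Input: gdhohai
Reversed: iahohdg
  Compare pos 0 ('g') with pos 6 ('i'): MISMATCH
  Compare pos 1 ('d') with pos 5 ('a'): MISMATCH
  Compare pos 2 ('h') with pos 4 ('h'): match
Result: not a palindrome

0


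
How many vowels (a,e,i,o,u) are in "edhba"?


Input: edhba
Checking each character:
  'e' at position 0: vowel (running total: 1)
  'd' at position 1: consonant
  'h' at position 2: consonant
  'b' at position 3: consonant
  'a' at position 4: vowel (running total: 2)
Total vowels: 2

2


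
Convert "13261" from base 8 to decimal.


Input: "13261" in base 8
Positional expansion:
  Digit '1' (value 1) x 8^4 = 4096
  Digit '3' (value 3) x 8^3 = 1536
  Digit '2' (value 2) x 8^2 = 128
  Digit '6' (value 6) x 8^1 = 48
  Digit '1' (value 1) x 8^0 = 1
Sum = 5809

5809


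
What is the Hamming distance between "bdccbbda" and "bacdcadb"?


Comparing "bdccbbda" and "bacdcadb" position by position:
  Position 0: 'b' vs 'b' => same
  Position 1: 'd' vs 'a' => differ
  Position 2: 'c' vs 'c' => same
  Position 3: 'c' vs 'd' => differ
  Position 4: 'b' vs 'c' => differ
  Position 5: 'b' vs 'a' => differ
  Position 6: 'd' vs 'd' => same
  Position 7: 'a' vs 'b' => differ
Total differences (Hamming distance): 5

5


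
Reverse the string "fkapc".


Input: fkapc
Reading characters right to left:
  Position 4: 'c'
  Position 3: 'p'
  Position 2: 'a'
  Position 1: 'k'
  Position 0: 'f'
Reversed: cpakf

cpakf


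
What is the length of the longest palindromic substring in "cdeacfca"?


Input: "cdeacfca"
Checking substrings for palindromes:
  [3:8] "acfca" (len 5) => palindrome
  [4:7] "cfc" (len 3) => palindrome
Longest palindromic substring: "acfca" with length 5

5


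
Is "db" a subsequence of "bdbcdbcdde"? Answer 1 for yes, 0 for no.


Check if "db" is a subsequence of "bdbcdbcdde"
Greedy scan:
  Position 0 ('b'): no match needed
  Position 1 ('d'): matches sub[0] = 'd'
  Position 2 ('b'): matches sub[1] = 'b'
  Position 3 ('c'): no match needed
  Position 4 ('d'): no match needed
  Position 5 ('b'): no match needed
  Position 6 ('c'): no match needed
  Position 7 ('d'): no match needed
  Position 8 ('d'): no match needed
  Position 9 ('e'): no match needed
All 2 characters matched => is a subsequence

1


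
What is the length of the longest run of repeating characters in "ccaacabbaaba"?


Input: "ccaacabbaaba"
Scanning for longest run:
  Position 1 ('c'): continues run of 'c', length=2
  Position 2 ('a'): new char, reset run to 1
  Position 3 ('a'): continues run of 'a', length=2
  Position 4 ('c'): new char, reset run to 1
  Position 5 ('a'): new char, reset run to 1
  Position 6 ('b'): new char, reset run to 1
  Position 7 ('b'): continues run of 'b', length=2
  Position 8 ('a'): new char, reset run to 1
  Position 9 ('a'): continues run of 'a', length=2
  Position 10 ('b'): new char, reset run to 1
  Position 11 ('a'): new char, reset run to 1
Longest run: 'c' with length 2

2


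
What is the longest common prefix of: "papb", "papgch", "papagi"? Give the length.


Words: papb, papgch, papagi
  Position 0: all 'p' => match
  Position 1: all 'a' => match
  Position 2: all 'p' => match
  Position 3: ('b', 'g', 'a') => mismatch, stop
LCP = "pap" (length 3)

3


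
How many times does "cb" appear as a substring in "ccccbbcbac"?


Searching for "cb" in "ccccbbcbac"
Scanning each position:
  Position 0: "cc" => no
  Position 1: "cc" => no
  Position 2: "cc" => no
  Position 3: "cb" => MATCH
  Position 4: "bb" => no
  Position 5: "bc" => no
  Position 6: "cb" => MATCH
  Position 7: "ba" => no
  Position 8: "ac" => no
Total occurrences: 2

2


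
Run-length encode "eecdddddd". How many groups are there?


Input: eecdddddd
Scanning for consecutive runs:
  Group 1: 'e' x 2 (positions 0-1)
  Group 2: 'c' x 1 (positions 2-2)
  Group 3: 'd' x 6 (positions 3-8)
Total groups: 3

3


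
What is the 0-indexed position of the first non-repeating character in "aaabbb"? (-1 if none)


Input: aaabbb
Character frequencies:
  'a': 3
  'b': 3
Scanning left to right for freq == 1:
  Position 0 ('a'): freq=3, skip
  Position 1 ('a'): freq=3, skip
  Position 2 ('a'): freq=3, skip
  Position 3 ('b'): freq=3, skip
  Position 4 ('b'): freq=3, skip
  Position 5 ('b'): freq=3, skip
  No unique character found => answer = -1

-1


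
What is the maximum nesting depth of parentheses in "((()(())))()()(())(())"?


Input: "((()(())))()()(())(())"
Tracking depth:
  Position 0 '(': depth becomes 1
  Position 1 '(': depth becomes 2
  Position 2 '(': depth becomes 3
  Position 3 ')': depth becomes 2
  Position 4 '(': depth becomes 3
  Position 5 '(': depth becomes 4
  Position 6 ')': depth becomes 3
  Position 7 ')': depth becomes 2
  Position 8 ')': depth becomes 1
  Position 9 ')': depth becomes 0
  Position 10 '(': depth becomes 1
  Position 11 ')': depth becomes 0
  Position 12 '(': depth becomes 1
  Position 13 ')': depth becomes 0
  Position 14 '(': depth becomes 1
  Position 15 '(': depth becomes 2
  Position 16 ')': depth becomes 1
  Position 17 ')': depth becomes 0
  Position 18 '(': depth becomes 1
  Position 19 '(': depth becomes 2
  Position 20 ')': depth becomes 1
  Position 21 ')': depth becomes 0
Maximum depth reached: 4

4


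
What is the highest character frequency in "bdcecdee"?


Input: bdcecdee
Character counts:
  'b': 1
  'c': 2
  'd': 2
  'e': 3
Maximum frequency: 3

3


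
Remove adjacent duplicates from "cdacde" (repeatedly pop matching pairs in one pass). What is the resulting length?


Input: cdacde
Stack-based adjacent duplicate removal:
  Read 'c': push. Stack: c
  Read 'd': push. Stack: cd
  Read 'a': push. Stack: cda
  Read 'c': push. Stack: cdac
  Read 'd': push. Stack: cdacd
  Read 'e': push. Stack: cdacde
Final stack: "cdacde" (length 6)

6


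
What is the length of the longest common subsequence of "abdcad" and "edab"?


LCS of "abdcad" and "edab"
DP table:
           e    d    a    b
      0    0    0    0    0
  a   0    0    0    1    1
  b   0    0    0    1    2
  d   0    0    1    1    2
  c   0    0    1    1    2
  a   0    0    1    2    2
  d   0    0    1    2    2
LCS length = dp[6][4] = 2

2


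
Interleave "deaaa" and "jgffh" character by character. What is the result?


Interleaving "deaaa" and "jgffh":
  Position 0: 'd' from first, 'j' from second => "dj"
  Position 1: 'e' from first, 'g' from second => "eg"
  Position 2: 'a' from first, 'f' from second => "af"
  Position 3: 'a' from first, 'f' from second => "af"
  Position 4: 'a' from first, 'h' from second => "ah"
Result: djegafafah

djegafafah


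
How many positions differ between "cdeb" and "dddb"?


Comparing "cdeb" and "dddb" position by position:
  Position 0: 'c' vs 'd' => DIFFER
  Position 1: 'd' vs 'd' => same
  Position 2: 'e' vs 'd' => DIFFER
  Position 3: 'b' vs 'b' => same
Positions that differ: 2

2


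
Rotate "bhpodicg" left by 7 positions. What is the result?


Input: "bhpodicg", rotate left by 7
First 7 characters: "bhpodic"
Remaining characters: "g"
Concatenate remaining + first: "g" + "bhpodic" = "gbhpodic"

gbhpodic


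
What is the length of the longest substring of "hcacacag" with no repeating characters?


Input: "hcacacag"
Sliding window (track last position of each char):
  Position 0 ('h'): window [0,0] length 1 -- new best
  Position 1 ('c'): window [0,1] length 2 -- new best
  Position 2 ('a'): window [0,2] length 3 -- new best
  Position 3 ('c'): repeat (last at 1), move window start to 2
  Position 3 ('c'): window [2,3] length 2
  Position 4 ('a'): repeat (last at 2), move window start to 3
  Position 4 ('a'): window [3,4] length 2
  Position 5 ('c'): repeat (last at 3), move window start to 4
  Position 5 ('c'): window [4,5] length 2
  Position 6 ('a'): repeat (last at 4), move window start to 5
  Position 6 ('a'): window [5,6] length 2
  Position 7 ('g'): window [5,7] length 3
Longest substring with no repeats: "hca" with length 3

3


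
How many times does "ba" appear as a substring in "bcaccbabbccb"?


Searching for "ba" in "bcaccbabbccb"
Scanning each position:
  Position 0: "bc" => no
  Position 1: "ca" => no
  Position 2: "ac" => no
  Position 3: "cc" => no
  Position 4: "cb" => no
  Position 5: "ba" => MATCH
  Position 6: "ab" => no
  Position 7: "bb" => no
  Position 8: "bc" => no
  Position 9: "cc" => no
  Position 10: "cb" => no
Total occurrences: 1

1


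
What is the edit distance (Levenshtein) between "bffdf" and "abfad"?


Computing edit distance: "bffdf" -> "abfad"
DP table:
           a    b    f    a    d
      0    1    2    3    4    5
  b   1    1    1    2    3    4
  f   2    2    2    1    2    3
  f   3    3    3    2    2    3
  d   4    4    4    3    3    2
  f   5    5    5    4    4    3
Edit distance = dp[5][5] = 3

3


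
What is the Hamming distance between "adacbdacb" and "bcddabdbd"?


Comparing "adacbdacb" and "bcddabdbd" position by position:
  Position 0: 'a' vs 'b' => differ
  Position 1: 'd' vs 'c' => differ
  Position 2: 'a' vs 'd' => differ
  Position 3: 'c' vs 'd' => differ
  Position 4: 'b' vs 'a' => differ
  Position 5: 'd' vs 'b' => differ
  Position 6: 'a' vs 'd' => differ
  Position 7: 'c' vs 'b' => differ
  Position 8: 'b' vs 'd' => differ
Total differences (Hamming distance): 9

9


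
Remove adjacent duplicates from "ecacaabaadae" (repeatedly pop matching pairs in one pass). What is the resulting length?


Input: ecacaabaadae
Stack-based adjacent duplicate removal:
  Read 'e': push. Stack: e
  Read 'c': push. Stack: ec
  Read 'a': push. Stack: eca
  Read 'c': push. Stack: ecac
  Read 'a': push. Stack: ecaca
  Read 'a': matches stack top 'a' => pop. Stack: ecac
  Read 'b': push. Stack: ecacb
  Read 'a': push. Stack: ecacba
  Read 'a': matches stack top 'a' => pop. Stack: ecacb
  Read 'd': push. Stack: ecacbd
  Read 'a': push. Stack: ecacbda
  Read 'e': push. Stack: ecacbdae
Final stack: "ecacbdae" (length 8)

8


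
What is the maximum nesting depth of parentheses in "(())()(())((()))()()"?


Input: "(())()(())((()))()()"
Tracking depth:
  Position 0 '(': depth becomes 1
  Position 1 '(': depth becomes 2
  Position 2 ')': depth becomes 1
  Position 3 ')': depth becomes 0
  Position 4 '(': depth becomes 1
  Position 5 ')': depth becomes 0
  Position 6 '(': depth becomes 1
  Position 7 '(': depth becomes 2
  Position 8 ')': depth becomes 1
  Position 9 ')': depth becomes 0
  Position 10 '(': depth becomes 1
  Position 11 '(': depth becomes 2
  Position 12 '(': depth becomes 3
  Position 13 ')': depth becomes 2
  Position 14 ')': depth becomes 1
  Position 15 ')': depth becomes 0
  Position 16 '(': depth becomes 1
  Position 17 ')': depth becomes 0
  Position 18 '(': depth becomes 1
  Position 19 ')': depth becomes 0
Maximum depth reached: 3

3


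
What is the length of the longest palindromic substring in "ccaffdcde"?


Input: "ccaffdcde"
Checking substrings for palindromes:
  [5:8] "dcd" (len 3) => palindrome
  [0:2] "cc" (len 2) => palindrome
  [3:5] "ff" (len 2) => palindrome
Longest palindromic substring: "dcd" with length 3

3


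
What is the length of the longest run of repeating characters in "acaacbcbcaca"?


Input: "acaacbcbcaca"
Scanning for longest run:
  Position 1 ('c'): new char, reset run to 1
  Position 2 ('a'): new char, reset run to 1
  Position 3 ('a'): continues run of 'a', length=2
  Position 4 ('c'): new char, reset run to 1
  Position 5 ('b'): new char, reset run to 1
  Position 6 ('c'): new char, reset run to 1
  Position 7 ('b'): new char, reset run to 1
  Position 8 ('c'): new char, reset run to 1
  Position 9 ('a'): new char, reset run to 1
  Position 10 ('c'): new char, reset run to 1
  Position 11 ('a'): new char, reset run to 1
Longest run: 'a' with length 2

2


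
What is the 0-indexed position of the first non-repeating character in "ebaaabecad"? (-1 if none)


Input: ebaaabecad
Character frequencies:
  'a': 4
  'b': 2
  'c': 1
  'd': 1
  'e': 2
Scanning left to right for freq == 1:
  Position 0 ('e'): freq=2, skip
  Position 1 ('b'): freq=2, skip
  Position 2 ('a'): freq=4, skip
  Position 3 ('a'): freq=4, skip
  Position 4 ('a'): freq=4, skip
  Position 5 ('b'): freq=2, skip
  Position 6 ('e'): freq=2, skip
  Position 7 ('c'): unique! => answer = 7

7


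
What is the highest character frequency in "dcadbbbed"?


Input: dcadbbbed
Character counts:
  'a': 1
  'b': 3
  'c': 1
  'd': 3
  'e': 1
Maximum frequency: 3

3


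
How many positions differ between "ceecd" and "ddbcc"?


Comparing "ceecd" and "ddbcc" position by position:
  Position 0: 'c' vs 'd' => DIFFER
  Position 1: 'e' vs 'd' => DIFFER
  Position 2: 'e' vs 'b' => DIFFER
  Position 3: 'c' vs 'c' => same
  Position 4: 'd' vs 'c' => DIFFER
Positions that differ: 4

4


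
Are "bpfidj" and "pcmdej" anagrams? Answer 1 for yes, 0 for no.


Strings: "bpfidj", "pcmdej"
Sorted first:  bdfijp
Sorted second: cdejmp
Differ at position 0: 'b' vs 'c' => not anagrams

0


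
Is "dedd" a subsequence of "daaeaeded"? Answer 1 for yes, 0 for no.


Check if "dedd" is a subsequence of "daaeaeded"
Greedy scan:
  Position 0 ('d'): matches sub[0] = 'd'
  Position 1 ('a'): no match needed
  Position 2 ('a'): no match needed
  Position 3 ('e'): matches sub[1] = 'e'
  Position 4 ('a'): no match needed
  Position 5 ('e'): no match needed
  Position 6 ('d'): matches sub[2] = 'd'
  Position 7 ('e'): no match needed
  Position 8 ('d'): matches sub[3] = 'd'
All 4 characters matched => is a subsequence

1


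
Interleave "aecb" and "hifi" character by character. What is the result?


Interleaving "aecb" and "hifi":
  Position 0: 'a' from first, 'h' from second => "ah"
  Position 1: 'e' from first, 'i' from second => "ei"
  Position 2: 'c' from first, 'f' from second => "cf"
  Position 3: 'b' from first, 'i' from second => "bi"
Result: aheicfbi

aheicfbi


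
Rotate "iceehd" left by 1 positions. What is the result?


Input: "iceehd", rotate left by 1
First 1 characters: "i"
Remaining characters: "ceehd"
Concatenate remaining + first: "ceehd" + "i" = "ceehdi"

ceehdi


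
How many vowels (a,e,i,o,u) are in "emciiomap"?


Input: emciiomap
Checking each character:
  'e' at position 0: vowel (running total: 1)
  'm' at position 1: consonant
  'c' at position 2: consonant
  'i' at position 3: vowel (running total: 2)
  'i' at position 4: vowel (running total: 3)
  'o' at position 5: vowel (running total: 4)
  'm' at position 6: consonant
  'a' at position 7: vowel (running total: 5)
  'p' at position 8: consonant
Total vowels: 5

5


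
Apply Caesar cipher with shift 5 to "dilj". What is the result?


Caesar cipher: shift "dilj" by 5
  'd' (pos 3) + 5 = pos 8 = 'i'
  'i' (pos 8) + 5 = pos 13 = 'n'
  'l' (pos 11) + 5 = pos 16 = 'q'
  'j' (pos 9) + 5 = pos 14 = 'o'
Result: inqo

inqo


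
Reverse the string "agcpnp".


Input: agcpnp
Reading characters right to left:
  Position 5: 'p'
  Position 4: 'n'
  Position 3: 'p'
  Position 2: 'c'
  Position 1: 'g'
  Position 0: 'a'
Reversed: pnpcga

pnpcga


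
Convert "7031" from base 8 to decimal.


Input: "7031" in base 8
Positional expansion:
  Digit '7' (value 7) x 8^3 = 3584
  Digit '0' (value 0) x 8^2 = 0
  Digit '3' (value 3) x 8^1 = 24
  Digit '1' (value 1) x 8^0 = 1
Sum = 3609

3609


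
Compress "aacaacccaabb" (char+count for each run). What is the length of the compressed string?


Input: aacaacccaabb
Runs:
  'a' x 2 => "a2"
  'c' x 1 => "c1"
  'a' x 2 => "a2"
  'c' x 3 => "c3"
  'a' x 2 => "a2"
  'b' x 2 => "b2"
Compressed: "a2c1a2c3a2b2"
Compressed length: 12

12


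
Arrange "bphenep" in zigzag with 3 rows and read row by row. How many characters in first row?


Zigzag "bphenep" into 3 rows:
Placing characters:
  'b' => row 0
  'p' => row 1
  'h' => row 2
  'e' => row 1
  'n' => row 0
  'e' => row 1
  'p' => row 2
Rows:
  Row 0: "bn"
  Row 1: "pee"
  Row 2: "hp"
First row length: 2

2


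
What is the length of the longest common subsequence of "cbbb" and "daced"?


LCS of "cbbb" and "daced"
DP table:
           d    a    c    e    d
      0    0    0    0    0    0
  c   0    0    0    1    1    1
  b   0    0    0    1    1    1
  b   0    0    0    1    1    1
  b   0    0    0    1    1    1
LCS length = dp[4][5] = 1

1


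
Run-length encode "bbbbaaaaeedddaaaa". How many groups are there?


Input: bbbbaaaaeedddaaaa
Scanning for consecutive runs:
  Group 1: 'b' x 4 (positions 0-3)
  Group 2: 'a' x 4 (positions 4-7)
  Group 3: 'e' x 2 (positions 8-9)
  Group 4: 'd' x 3 (positions 10-12)
  Group 5: 'a' x 4 (positions 13-16)
Total groups: 5

5


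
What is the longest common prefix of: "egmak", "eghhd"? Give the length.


Words: egmak, eghhd
  Position 0: all 'e' => match
  Position 1: all 'g' => match
  Position 2: ('m', 'h') => mismatch, stop
LCP = "eg" (length 2)

2


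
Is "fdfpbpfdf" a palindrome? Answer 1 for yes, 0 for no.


Input: fdfpbpfdf
Reversed: fdfpbpfdf
  Compare pos 0 ('f') with pos 8 ('f'): match
  Compare pos 1 ('d') with pos 7 ('d'): match
  Compare pos 2 ('f') with pos 6 ('f'): match
  Compare pos 3 ('p') with pos 5 ('p'): match
Result: palindrome

1


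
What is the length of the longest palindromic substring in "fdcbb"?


Input: "fdcbb"
Checking substrings for palindromes:
  [3:5] "bb" (len 2) => palindrome
Longest palindromic substring: "bb" with length 2

2


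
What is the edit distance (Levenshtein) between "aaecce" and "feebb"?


Computing edit distance: "aaecce" -> "feebb"
DP table:
           f    e    e    b    b
      0    1    2    3    4    5
  a   1    1    2    3    4    5
  a   2    2    2    3    4    5
  e   3    3    2    2    3    4
  c   4    4    3    3    3    4
  c   5    5    4    4    4    4
  e   6    6    5    4    5    5
Edit distance = dp[6][5] = 5

5


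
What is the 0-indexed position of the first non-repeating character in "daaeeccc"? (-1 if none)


Input: daaeeccc
Character frequencies:
  'a': 2
  'c': 3
  'd': 1
  'e': 2
Scanning left to right for freq == 1:
  Position 0 ('d'): unique! => answer = 0

0


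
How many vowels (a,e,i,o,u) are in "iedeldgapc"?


Input: iedeldgapc
Checking each character:
  'i' at position 0: vowel (running total: 1)
  'e' at position 1: vowel (running total: 2)
  'd' at position 2: consonant
  'e' at position 3: vowel (running total: 3)
  'l' at position 4: consonant
  'd' at position 5: consonant
  'g' at position 6: consonant
  'a' at position 7: vowel (running total: 4)
  'p' at position 8: consonant
  'c' at position 9: consonant
Total vowels: 4

4


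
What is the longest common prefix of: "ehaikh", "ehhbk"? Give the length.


Words: ehaikh, ehhbk
  Position 0: all 'e' => match
  Position 1: all 'h' => match
  Position 2: ('a', 'h') => mismatch, stop
LCP = "eh" (length 2)

2


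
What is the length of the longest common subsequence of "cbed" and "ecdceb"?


LCS of "cbed" and "ecdceb"
DP table:
           e    c    d    c    e    b
      0    0    0    0    0    0    0
  c   0    0    1    1    1    1    1
  b   0    0    1    1    1    1    2
  e   0    1    1    1    1    2    2
  d   0    1    1    2    2    2    2
LCS length = dp[4][6] = 2

2


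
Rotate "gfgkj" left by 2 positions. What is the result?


Input: "gfgkj", rotate left by 2
First 2 characters: "gf"
Remaining characters: "gkj"
Concatenate remaining + first: "gkj" + "gf" = "gkjgf"

gkjgf


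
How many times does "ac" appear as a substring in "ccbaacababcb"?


Searching for "ac" in "ccbaacababcb"
Scanning each position:
  Position 0: "cc" => no
  Position 1: "cb" => no
  Position 2: "ba" => no
  Position 3: "aa" => no
  Position 4: "ac" => MATCH
  Position 5: "ca" => no
  Position 6: "ab" => no
  Position 7: "ba" => no
  Position 8: "ab" => no
  Position 9: "bc" => no
  Position 10: "cb" => no
Total occurrences: 1

1


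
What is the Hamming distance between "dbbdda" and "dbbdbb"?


Comparing "dbbdda" and "dbbdbb" position by position:
  Position 0: 'd' vs 'd' => same
  Position 1: 'b' vs 'b' => same
  Position 2: 'b' vs 'b' => same
  Position 3: 'd' vs 'd' => same
  Position 4: 'd' vs 'b' => differ
  Position 5: 'a' vs 'b' => differ
Total differences (Hamming distance): 2

2


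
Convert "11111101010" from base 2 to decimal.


Input: "11111101010" in base 2
Positional expansion:
  Digit '1' (value 1) x 2^10 = 1024
  Digit '1' (value 1) x 2^9 = 512
  Digit '1' (value 1) x 2^8 = 256
  Digit '1' (value 1) x 2^7 = 128
  Digit '1' (value 1) x 2^6 = 64
  Digit '1' (value 1) x 2^5 = 32
  Digit '0' (value 0) x 2^4 = 0
  Digit '1' (value 1) x 2^3 = 8
  Digit '0' (value 0) x 2^2 = 0
  Digit '1' (value 1) x 2^1 = 2
  Digit '0' (value 0) x 2^0 = 0
Sum = 2026

2026


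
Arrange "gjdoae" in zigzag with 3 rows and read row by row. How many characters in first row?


Zigzag "gjdoae" into 3 rows:
Placing characters:
  'g' => row 0
  'j' => row 1
  'd' => row 2
  'o' => row 1
  'a' => row 0
  'e' => row 1
Rows:
  Row 0: "ga"
  Row 1: "joe"
  Row 2: "d"
First row length: 2

2


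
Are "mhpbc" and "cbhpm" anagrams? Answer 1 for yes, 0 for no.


Strings: "mhpbc", "cbhpm"
Sorted first:  bchmp
Sorted second: bchmp
Sorted forms match => anagrams

1


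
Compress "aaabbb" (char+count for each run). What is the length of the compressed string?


Input: aaabbb
Runs:
  'a' x 3 => "a3"
  'b' x 3 => "b3"
Compressed: "a3b3"
Compressed length: 4

4


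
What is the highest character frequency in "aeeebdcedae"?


Input: aeeebdcedae
Character counts:
  'a': 2
  'b': 1
  'c': 1
  'd': 2
  'e': 5
Maximum frequency: 5

5


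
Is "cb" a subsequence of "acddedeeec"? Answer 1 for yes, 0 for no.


Check if "cb" is a subsequence of "acddedeeec"
Greedy scan:
  Position 0 ('a'): no match needed
  Position 1 ('c'): matches sub[0] = 'c'
  Position 2 ('d'): no match needed
  Position 3 ('d'): no match needed
  Position 4 ('e'): no match needed
  Position 5 ('d'): no match needed
  Position 6 ('e'): no match needed
  Position 7 ('e'): no match needed
  Position 8 ('e'): no match needed
  Position 9 ('c'): no match needed
Only matched 1/2 characters => not a subsequence

0


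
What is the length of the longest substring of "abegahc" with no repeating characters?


Input: "abegahc"
Sliding window (track last position of each char):
  Position 0 ('a'): window [0,0] length 1 -- new best
  Position 1 ('b'): window [0,1] length 2 -- new best
  Position 2 ('e'): window [0,2] length 3 -- new best
  Position 3 ('g'): window [0,3] length 4 -- new best
  Position 4 ('a'): repeat (last at 0), move window start to 1
  Position 4 ('a'): window [1,4] length 4
  Position 5 ('h'): window [1,5] length 5 -- new best
  Position 6 ('c'): window [1,6] length 6 -- new best
Longest substring with no repeats: "begahc" with length 6

6


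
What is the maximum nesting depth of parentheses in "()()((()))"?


Input: "()()((()))"
Tracking depth:
  Position 0 '(': depth becomes 1
  Position 1 ')': depth becomes 0
  Position 2 '(': depth becomes 1
  Position 3 ')': depth becomes 0
  Position 4 '(': depth becomes 1
  Position 5 '(': depth becomes 2
  Position 6 '(': depth becomes 3
  Position 7 ')': depth becomes 2
  Position 8 ')': depth becomes 1
  Position 9 ')': depth becomes 0
Maximum depth reached: 3

3


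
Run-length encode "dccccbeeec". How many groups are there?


Input: dccccbeeec
Scanning for consecutive runs:
  Group 1: 'd' x 1 (positions 0-0)
  Group 2: 'c' x 4 (positions 1-4)
  Group 3: 'b' x 1 (positions 5-5)
  Group 4: 'e' x 3 (positions 6-8)
  Group 5: 'c' x 1 (positions 9-9)
Total groups: 5

5


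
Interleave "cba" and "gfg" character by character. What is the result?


Interleaving "cba" and "gfg":
  Position 0: 'c' from first, 'g' from second => "cg"
  Position 1: 'b' from first, 'f' from second => "bf"
  Position 2: 'a' from first, 'g' from second => "ag"
Result: cgbfag

cgbfag


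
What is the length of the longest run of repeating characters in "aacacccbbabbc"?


Input: "aacacccbbabbc"
Scanning for longest run:
  Position 1 ('a'): continues run of 'a', length=2
  Position 2 ('c'): new char, reset run to 1
  Position 3 ('a'): new char, reset run to 1
  Position 4 ('c'): new char, reset run to 1
  Position 5 ('c'): continues run of 'c', length=2
  Position 6 ('c'): continues run of 'c', length=3
  Position 7 ('b'): new char, reset run to 1
  Position 8 ('b'): continues run of 'b', length=2
  Position 9 ('a'): new char, reset run to 1
  Position 10 ('b'): new char, reset run to 1
  Position 11 ('b'): continues run of 'b', length=2
  Position 12 ('c'): new char, reset run to 1
Longest run: 'c' with length 3

3


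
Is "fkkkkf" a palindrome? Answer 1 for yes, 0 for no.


Input: fkkkkf
Reversed: fkkkkf
  Compare pos 0 ('f') with pos 5 ('f'): match
  Compare pos 1 ('k') with pos 4 ('k'): match
  Compare pos 2 ('k') with pos 3 ('k'): match
Result: palindrome

1


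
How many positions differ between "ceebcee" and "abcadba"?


Comparing "ceebcee" and "abcadba" position by position:
  Position 0: 'c' vs 'a' => DIFFER
  Position 1: 'e' vs 'b' => DIFFER
  Position 2: 'e' vs 'c' => DIFFER
  Position 3: 'b' vs 'a' => DIFFER
  Position 4: 'c' vs 'd' => DIFFER
  Position 5: 'e' vs 'b' => DIFFER
  Position 6: 'e' vs 'a' => DIFFER
Positions that differ: 7

7


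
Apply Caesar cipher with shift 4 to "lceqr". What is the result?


Caesar cipher: shift "lceqr" by 4
  'l' (pos 11) + 4 = pos 15 = 'p'
  'c' (pos 2) + 4 = pos 6 = 'g'
  'e' (pos 4) + 4 = pos 8 = 'i'
  'q' (pos 16) + 4 = pos 20 = 'u'
  'r' (pos 17) + 4 = pos 21 = 'v'
Result: pgiuv

pgiuv


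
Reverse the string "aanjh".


Input: aanjh
Reading characters right to left:
  Position 4: 'h'
  Position 3: 'j'
  Position 2: 'n'
  Position 1: 'a'
  Position 0: 'a'
Reversed: hjnaa

hjnaa


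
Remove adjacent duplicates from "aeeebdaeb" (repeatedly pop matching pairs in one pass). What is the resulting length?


Input: aeeebdaeb
Stack-based adjacent duplicate removal:
  Read 'a': push. Stack: a
  Read 'e': push. Stack: ae
  Read 'e': matches stack top 'e' => pop. Stack: a
  Read 'e': push. Stack: ae
  Read 'b': push. Stack: aeb
  Read 'd': push. Stack: aebd
  Read 'a': push. Stack: aebda
  Read 'e': push. Stack: aebdae
  Read 'b': push. Stack: aebdaeb
Final stack: "aebdaeb" (length 7)

7


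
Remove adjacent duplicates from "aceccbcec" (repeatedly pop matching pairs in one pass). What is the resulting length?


Input: aceccbcec
Stack-based adjacent duplicate removal:
  Read 'a': push. Stack: a
  Read 'c': push. Stack: ac
  Read 'e': push. Stack: ace
  Read 'c': push. Stack: acec
  Read 'c': matches stack top 'c' => pop. Stack: ace
  Read 'b': push. Stack: aceb
  Read 'c': push. Stack: acebc
  Read 'e': push. Stack: acebce
  Read 'c': push. Stack: acebcec
Final stack: "acebcec" (length 7)

7


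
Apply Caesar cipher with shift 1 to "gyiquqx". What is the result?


Caesar cipher: shift "gyiquqx" by 1
  'g' (pos 6) + 1 = pos 7 = 'h'
  'y' (pos 24) + 1 = pos 25 = 'z'
  'i' (pos 8) + 1 = pos 9 = 'j'
  'q' (pos 16) + 1 = pos 17 = 'r'
  'u' (pos 20) + 1 = pos 21 = 'v'
  'q' (pos 16) + 1 = pos 17 = 'r'
  'x' (pos 23) + 1 = pos 24 = 'y'
Result: hzjrvry

hzjrvry


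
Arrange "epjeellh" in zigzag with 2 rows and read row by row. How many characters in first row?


Zigzag "epjeellh" into 2 rows:
Placing characters:
  'e' => row 0
  'p' => row 1
  'j' => row 0
  'e' => row 1
  'e' => row 0
  'l' => row 1
  'l' => row 0
  'h' => row 1
Rows:
  Row 0: "ejel"
  Row 1: "pelh"
First row length: 4

4


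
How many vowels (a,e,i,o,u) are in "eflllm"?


Input: eflllm
Checking each character:
  'e' at position 0: vowel (running total: 1)
  'f' at position 1: consonant
  'l' at position 2: consonant
  'l' at position 3: consonant
  'l' at position 4: consonant
  'm' at position 5: consonant
Total vowels: 1

1


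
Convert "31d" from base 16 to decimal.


Input: "31d" in base 16
Positional expansion:
  Digit '3' (value 3) x 16^2 = 768
  Digit '1' (value 1) x 16^1 = 16
  Digit 'd' (value 13) x 16^0 = 13
Sum = 797

797


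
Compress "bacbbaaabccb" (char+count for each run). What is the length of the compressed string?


Input: bacbbaaabccb
Runs:
  'b' x 1 => "b1"
  'a' x 1 => "a1"
  'c' x 1 => "c1"
  'b' x 2 => "b2"
  'a' x 3 => "a3"
  'b' x 1 => "b1"
  'c' x 2 => "c2"
  'b' x 1 => "b1"
Compressed: "b1a1c1b2a3b1c2b1"
Compressed length: 16

16


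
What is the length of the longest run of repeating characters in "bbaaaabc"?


Input: "bbaaaabc"
Scanning for longest run:
  Position 1 ('b'): continues run of 'b', length=2
  Position 2 ('a'): new char, reset run to 1
  Position 3 ('a'): continues run of 'a', length=2
  Position 4 ('a'): continues run of 'a', length=3
  Position 5 ('a'): continues run of 'a', length=4
  Position 6 ('b'): new char, reset run to 1
  Position 7 ('c'): new char, reset run to 1
Longest run: 'a' with length 4

4


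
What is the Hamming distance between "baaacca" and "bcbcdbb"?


Comparing "baaacca" and "bcbcdbb" position by position:
  Position 0: 'b' vs 'b' => same
  Position 1: 'a' vs 'c' => differ
  Position 2: 'a' vs 'b' => differ
  Position 3: 'a' vs 'c' => differ
  Position 4: 'c' vs 'd' => differ
  Position 5: 'c' vs 'b' => differ
  Position 6: 'a' vs 'b' => differ
Total differences (Hamming distance): 6

6


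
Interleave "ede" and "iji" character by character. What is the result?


Interleaving "ede" and "iji":
  Position 0: 'e' from first, 'i' from second => "ei"
  Position 1: 'd' from first, 'j' from second => "dj"
  Position 2: 'e' from first, 'i' from second => "ei"
Result: eidjei

eidjei


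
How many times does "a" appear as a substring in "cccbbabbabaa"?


Searching for "a" in "cccbbabbabaa"
Scanning each position:
  Position 0: "c" => no
  Position 1: "c" => no
  Position 2: "c" => no
  Position 3: "b" => no
  Position 4: "b" => no
  Position 5: "a" => MATCH
  Position 6: "b" => no
  Position 7: "b" => no
  Position 8: "a" => MATCH
  Position 9: "b" => no
  Position 10: "a" => MATCH
  Position 11: "a" => MATCH
Total occurrences: 4

4
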